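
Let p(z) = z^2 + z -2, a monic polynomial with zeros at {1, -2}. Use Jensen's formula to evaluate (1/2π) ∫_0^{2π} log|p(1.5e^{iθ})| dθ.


Zeros: -2, 1; r = 1.5.
Inside |z| < r: 1. Outside (|z| ≥ r): -2.
p(0) = -2, so log|p(0)| = log(2) = 0.6931.
Apply Jensen: I(r) = log|p(0)| + Σ_k log(r/|z_k|), summed over zeros inside |z| < r.
  log(r/|z_k|) for z_k = 1: log(1.5/1) = 0.4055
  Outside zeros (-2) contribute nothing to the Jensen sum.
Sum over inside zeros: 0.4055.
I(r) = log|p(0)| + (inside sum) = 0.6931 + 0.4055 = 1.0986.
Note: since some zeros are outside |z| ≤ r, the simplified n·log(r) form does NOT apply — only the inside zeros contribute.

I(r) ≈ 1.0986.


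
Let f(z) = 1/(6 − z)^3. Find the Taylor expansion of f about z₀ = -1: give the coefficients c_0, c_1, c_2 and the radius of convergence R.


Let w = z − z₀, so z = z₀ + w.
Then 6 − z = 6 − (z₀ + w) = (6 − z₀) − w = 7 − w.
f(z) = 1/(7 − w)^3 = (1/(7)^3) · (1 − w/(7))^{−3}.
By the binomial series (1−u)^{−3} = Σ_{n≥0} C(n+2, 2) u^n for |u|<1, with u = w/(7):
  c_n = C(n+2, 2) / (7)^(n+3).
  c_0 = 1/(7)^3 = 1/343.
  c_1 = 3/(7)^4 = 3/2401.
  c_2 = 6/(7)^5 = 6/16807.
The series is valid for |w/d| < 1, i.e. |z − z₀| < |d|.
Radius of convergence: R = |6 − z₀| = |7| = 7 (distance from z₀ to the singularity z = 6).

c_0 = 1/343, c_1 = 3/2401, c_2 = 6/16807; R = 7.


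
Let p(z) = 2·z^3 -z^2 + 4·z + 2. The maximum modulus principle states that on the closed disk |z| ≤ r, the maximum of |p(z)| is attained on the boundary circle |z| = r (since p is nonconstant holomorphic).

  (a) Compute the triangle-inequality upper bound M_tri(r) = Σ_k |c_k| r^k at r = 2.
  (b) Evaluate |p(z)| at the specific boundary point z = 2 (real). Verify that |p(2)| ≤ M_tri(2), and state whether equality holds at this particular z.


Coefficients: c_0 = 2, c_1 = 4, c_2 = -1, c_3 = 2. Radius r = 2.
Part (a). Triangle bound: M_tri(r) = Σ_k |c_k| r^k
  = |2|·2^0 + |4|·2^1 + |-1|·2^2 + |2|·2^3
  = 2 + 8 + 4 + 16 = 30.
This bounds M(r) := max_{|z|=r} |p(z)| from above; equality holds iff all terms c_k z^k can be made to align in phase at a single z on |z|=r.
Part (b). At z = 2 (real, on the circle |z| = r):
  p(2) = (2)·2^0 + (4)·2^1 + (-1)·2^2 + (2)·2^3 = 22.
  |p(2)| = 22.
Check: |p(2)| = 22 ≤ 30 = M_tri(2). ✓ Equality does not hold at z = 2 (the coefficients have mixed signs, so the terms do not all align in phase there).

M_tri(2) = 30; |p(2)| = 22; equality at z=2: no.


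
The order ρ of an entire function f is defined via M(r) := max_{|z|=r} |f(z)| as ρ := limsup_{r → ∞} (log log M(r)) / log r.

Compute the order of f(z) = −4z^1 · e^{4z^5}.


M(r) = max_{|z|=r} |-4|·|z|^1·|e^{4z^5}| = 4·r^1 · e^{4r^5} (the factors attain their maxima compatibly on |z|=r). Then log M(r) = log 4 + 1·log r + 4r^5, dominated by the last term, so log log M(r) ~ 5·log r. The polynomial factor -4z^1 contributes only a log r term and does not affect the order. ρ = 5.
Therefore ρ = 5.

Order ρ = 5.


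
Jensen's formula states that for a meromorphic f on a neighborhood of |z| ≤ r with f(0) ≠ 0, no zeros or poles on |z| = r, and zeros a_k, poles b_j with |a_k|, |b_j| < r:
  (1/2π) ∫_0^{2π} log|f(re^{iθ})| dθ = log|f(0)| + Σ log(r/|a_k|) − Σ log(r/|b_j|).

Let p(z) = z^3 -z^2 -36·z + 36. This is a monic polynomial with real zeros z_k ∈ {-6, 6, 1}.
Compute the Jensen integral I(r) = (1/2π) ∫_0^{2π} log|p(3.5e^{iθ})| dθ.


Zeros: -6, 1, 6; r = 3.5.
Inside |z| < r: 1. Outside (|z| ≥ r): -6, 6.
p(0) = 36, so log|p(0)| = log(36) = 3.5835.
Apply Jensen: I(r) = log|p(0)| + Σ_k log(r/|z_k|), summed over zeros inside |z| < r.
  log(r/|z_k|) for z_k = 1: log(3.5/1) = 1.2528
  Outside zeros (-6, 6) contribute nothing to the Jensen sum.
Sum over inside zeros: 1.2528.
I(r) = log|p(0)| + (inside sum) = 3.5835 + 1.2528 = 4.8363.
Note: since some zeros are outside |z| ≤ r, the simplified n·log(r) form does NOT apply — only the inside zeros contribute.

I(r) ≈ 4.8363.


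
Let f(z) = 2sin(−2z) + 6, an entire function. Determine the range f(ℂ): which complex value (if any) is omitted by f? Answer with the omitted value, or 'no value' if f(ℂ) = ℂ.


Little Picard bounds the complement of f(ℂ) to at most one point.
sin is entire and surjective onto ℂ: for every w ∈ ℂ, sin(ζ) = w has a solution ζ ∈ ℂ (e.g., via the complex inverse arcsin). With ζ = −2z this gives z = ζ/(-2). Then 2·sin(−2z) takes every value in 2·ℂ = ℂ, and adding 6 is a bijection of ℂ. So f is surjective and omits no value. (Note: only on the real line is sin bounded by [−1, 1].)

Omitted value: no value.


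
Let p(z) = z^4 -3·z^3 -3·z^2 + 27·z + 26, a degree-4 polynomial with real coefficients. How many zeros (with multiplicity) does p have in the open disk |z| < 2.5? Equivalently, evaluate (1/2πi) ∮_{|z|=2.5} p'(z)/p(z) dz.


The zeros of p are: (3 + 2i), (3 - 2i), -2, -1.
Their magnitudes are: 3.606, 3.606, 2, 1.
Zeros with |z| < R = 2.5: -2, -1.
Count = 2.
By the argument principle, (1/2πi) ∮_{|z|=R} p'(z)/p(z) dz equals exactly this count.

Number of zeros inside |z| < 2.5: 2.


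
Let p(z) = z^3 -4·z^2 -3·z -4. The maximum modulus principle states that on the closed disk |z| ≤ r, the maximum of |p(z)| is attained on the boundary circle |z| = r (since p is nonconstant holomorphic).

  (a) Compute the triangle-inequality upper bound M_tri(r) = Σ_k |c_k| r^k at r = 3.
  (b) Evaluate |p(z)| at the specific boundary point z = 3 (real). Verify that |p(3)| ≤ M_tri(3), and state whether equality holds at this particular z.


Coefficients: c_0 = -4, c_1 = -3, c_2 = -4, c_3 = 1. Radius r = 3.
Part (a). Triangle bound: M_tri(r) = Σ_k |c_k| r^k
  = |-4|·3^0 + |-3|·3^1 + |-4|·3^2 + |1|·3^3
  = 4 + 9 + 36 + 27 = 76.
This bounds M(r) := max_{|z|=r} |p(z)| from above; equality holds iff all terms c_k z^k can be made to align in phase at a single z on |z|=r.
Part (b). At z = 3 (real, on the circle |z| = r):
  p(3) = (-4)·3^0 + (-3)·3^1 + (-4)·3^2 + (1)·3^3 = -22.
  |p(3)| = 22.
Check: |p(3)| = 22 ≤ 76 = M_tri(3). ✓ Equality does not hold at z = 3 (the coefficients have mixed signs, so the terms do not all align in phase there).

M_tri(3) = 76; |p(3)| = 22; equality at z=3: no.


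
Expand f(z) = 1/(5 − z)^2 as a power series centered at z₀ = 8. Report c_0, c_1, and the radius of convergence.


Let w = z − z₀, so z = z₀ + w.
Then 5 − z = 5 − (z₀ + w) = (5 − z₀) − w = -3 − w.
f(z) = 1/(-3 − w)^2 = (1/(-3)^2) · (1 − w/(-3))^{−2}.
By the binomial series (1−u)^{−2} = Σ_{n≥0} C(n+1, 1) u^n for |u|<1, with u = w/(-3):
  c_n = C(n+1, 1) / (-3)^(n+2).
  c_0 = 1/(-3)^2 = 1/9.
  c_1 = 2/(-3)^3 = -2/27.
The series is valid for |w/d| < 1, i.e. |z − z₀| < |d|.
Radius of convergence: R = |5 − z₀| = |-3| = 3 (distance from z₀ to the singularity z = 5).

c_0 = 1/9, c_1 = -2/27; R = 3.


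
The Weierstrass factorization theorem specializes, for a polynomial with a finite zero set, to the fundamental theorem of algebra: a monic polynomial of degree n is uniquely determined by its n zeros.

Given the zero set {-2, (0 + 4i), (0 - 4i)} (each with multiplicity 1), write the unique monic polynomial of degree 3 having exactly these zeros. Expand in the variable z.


The polynomial is p(z) = ∏_{α ∈ S} (z − α), where S = {-2, (0 + 4i), (0 - 4i)}.
Expanding the product yields: p(z) = z^3 + 2·z^2 + 16·z + 32.
Note conjugate pairs combine to real quadratics: (z − (0+4i))(z − (0−4i)) = z² + 16.
The resulting polynomial has degree 3 and real coefficients as required.

p(z) = z^3 + 2·z^2 + 16·z + 32.


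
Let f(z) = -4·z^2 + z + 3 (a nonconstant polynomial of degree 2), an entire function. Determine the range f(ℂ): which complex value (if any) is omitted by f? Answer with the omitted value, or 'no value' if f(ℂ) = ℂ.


Little Picard bounds the complement of f(ℂ) to at most one point.
For every w ∈ ℂ, the equation p(z) − w = 0 is a nonconstant polynomial in z and hence has at least one root by the fundamental theorem of algebra. So p is surjective onto ℂ, omitting no value.

Omitted value: no value.


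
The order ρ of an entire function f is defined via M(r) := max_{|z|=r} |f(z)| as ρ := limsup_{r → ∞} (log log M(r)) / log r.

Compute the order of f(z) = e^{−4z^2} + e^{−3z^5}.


Each summand is entire of order 2 and 5 respectively (as in the single-exponential case). The order of a sum is at most the max of the orders, so ρ ≤ 5. For the lower bound: on |z|=r choose arg z so that -3z^5 is real positive; then |e^{-3z^5}| = e^{3r^5} while |e^{-4z^2}| ≤ e^{4r^2} = o(e^{3r^5}). So |f| ≥ e^{3r^5}(1 − o(1)) and ρ ≥ 5. Hence ρ = max(2, 5) = 5.
Therefore ρ = 5.

Order ρ = 5.


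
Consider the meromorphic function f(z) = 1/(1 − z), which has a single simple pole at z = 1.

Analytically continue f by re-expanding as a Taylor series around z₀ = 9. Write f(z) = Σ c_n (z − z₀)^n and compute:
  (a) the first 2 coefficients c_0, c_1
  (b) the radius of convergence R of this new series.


Let w = z − z₀, so z = z₀ + w.
Then 1 − z = 1 − (z₀ + w) = (1 − z₀) − w = -8 − w.
f(z) = 1/(-8 − w) = (1/(-8)) · 1/(1 − w/(-8)) = Σ_{n≥0} w^n / (-8)^(n+1).
So c_n = 1/(-8)^(n+1):
  c_0 = 1/(-8)^1 = -1/8.
  c_1 = 1/(-8)^2 = 1/64.
The series is valid for |w/d| < 1, i.e. |z − z₀| < |d|.
Radius of convergence: R = |1 − z₀| = |-8| = 8 (distance from z₀ to the singularity z = 1).

c_0 = -1/8, c_1 = 1/64; R = 8.


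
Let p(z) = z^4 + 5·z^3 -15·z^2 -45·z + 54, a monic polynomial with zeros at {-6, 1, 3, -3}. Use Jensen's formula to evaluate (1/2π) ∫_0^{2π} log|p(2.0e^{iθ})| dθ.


Zeros: -6, -3, 1, 3; r = 2.0.
Inside |z| < r: 1. Outside (|z| ≥ r): -6, -3, 3.
p(0) = 54, so log|p(0)| = log(54) = 3.9890.
Apply Jensen: I(r) = log|p(0)| + Σ_k log(r/|z_k|), summed over zeros inside |z| < r.
  log(r/|z_k|) for z_k = 1: log(2.0/1) = 0.6931
  Outside zeros (-6, -3, 3) contribute nothing to the Jensen sum.
Sum over inside zeros: 0.6931.
I(r) = log|p(0)| + (inside sum) = 3.9890 + 0.6931 = 4.6821.
Note: since some zeros are outside |z| ≤ r, the simplified n·log(r) form does NOT apply — only the inside zeros contribute.

I(r) ≈ 4.6821.


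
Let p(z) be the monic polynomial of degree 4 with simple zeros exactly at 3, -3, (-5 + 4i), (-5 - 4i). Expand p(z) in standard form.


The polynomial is p(z) = ∏_{α ∈ S} (z − α), where S = {3, -3, (-5 + 4i), (-5 - 4i)}.
Expanding the product yields: p(z) = z^4 + 10·z^3 + 32·z^2 -90·z -369.
Note conjugate pairs combine to real quadratics: (z − (-5+4i))(z − (-5−4i)) = z² + 10z + 41.
The resulting polynomial has degree 4 and real coefficients as required.

p(z) = z^4 + 10·z^3 + 32·z^2 -90·z -369.


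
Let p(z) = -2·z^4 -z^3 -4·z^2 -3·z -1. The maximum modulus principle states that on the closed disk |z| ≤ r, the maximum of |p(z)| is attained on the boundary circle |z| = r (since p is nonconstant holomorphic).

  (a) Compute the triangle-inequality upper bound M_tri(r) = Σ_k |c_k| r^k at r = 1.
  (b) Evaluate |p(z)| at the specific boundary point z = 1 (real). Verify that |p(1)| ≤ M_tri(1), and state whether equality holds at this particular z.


Coefficients: c_0 = -1, c_1 = -3, c_2 = -4, c_3 = -1, c_4 = -2. Radius r = 1.
Part (a). Triangle bound: M_tri(r) = Σ_k |c_k| r^k
  = |-1|·1^0 + |-3|·1^1 + |-4|·1^2 + |-1|·1^3 + |-2|·1^4
  = 1 + 3 + 4 + 1 + 2 = 11.
This bounds M(r) := max_{|z|=r} |p(z)| from above; equality holds iff all terms c_k z^k can be made to align in phase at a single z on |z|=r.
Part (b). At z = 1 (real, on the circle |z| = r):
  p(1) = (-1)·1^0 + (-3)·1^1 + (-4)·1^2 + (-1)·1^3 + (-2)·1^4 = -11.
  |p(1)| = 11.
Since all nonzero coefficients share the same sign, |p(1)| = 11 = M_tri(1); the triangle bound is attained at z = 1, so in fact M(r) = 11.

M_tri(1) = 11; |p(1)| = 11; equality at z=1: yes.


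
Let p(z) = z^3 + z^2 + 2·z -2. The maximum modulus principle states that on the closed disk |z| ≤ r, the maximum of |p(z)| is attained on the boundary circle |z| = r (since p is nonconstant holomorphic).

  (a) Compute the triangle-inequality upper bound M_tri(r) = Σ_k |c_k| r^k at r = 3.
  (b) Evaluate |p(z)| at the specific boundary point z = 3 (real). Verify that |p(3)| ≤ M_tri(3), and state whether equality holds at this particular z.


Coefficients: c_0 = -2, c_1 = 2, c_2 = 1, c_3 = 1. Radius r = 3.
Part (a). Triangle bound: M_tri(r) = Σ_k |c_k| r^k
  = |-2|·3^0 + |2|·3^1 + |1|·3^2 + |1|·3^3
  = 2 + 6 + 9 + 27 = 44.
This bounds M(r) := max_{|z|=r} |p(z)| from above; equality holds iff all terms c_k z^k can be made to align in phase at a single z on |z|=r.
Part (b). At z = 3 (real, on the circle |z| = r):
  p(3) = (-2)·3^0 + (2)·3^1 + (1)·3^2 + (1)·3^3 = 40.
  |p(3)| = 40.
Check: |p(3)| = 40 ≤ 44 = M_tri(3). ✓ Equality does not hold at z = 3 (the coefficients have mixed signs, so the terms do not all align in phase there).

M_tri(3) = 44; |p(3)| = 40; equality at z=3: no.


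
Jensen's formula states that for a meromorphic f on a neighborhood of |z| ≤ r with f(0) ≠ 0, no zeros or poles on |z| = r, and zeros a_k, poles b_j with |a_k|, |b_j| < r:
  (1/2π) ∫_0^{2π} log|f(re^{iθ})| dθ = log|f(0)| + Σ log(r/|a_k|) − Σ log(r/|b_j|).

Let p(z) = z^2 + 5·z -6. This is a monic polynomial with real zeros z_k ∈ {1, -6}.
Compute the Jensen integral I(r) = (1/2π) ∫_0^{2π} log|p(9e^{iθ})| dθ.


Zeros: -6, 1; r = 9.
Inside |z| < r: -6, 1. Outside (|z| ≥ r): ∅.
p(0) = -6, so log|p(0)| = log(6) = 1.7918.
Apply Jensen: I(r) = log|p(0)| + Σ_k log(r/|z_k|), summed over zeros inside |z| < r.
  log(r/|z_k|) for z_k = 1: log(9/1) = 2.1972
  log(r/|z_k|) for z_k = -6: log(9/6) = 0.4055
Sum over inside zeros: 2.6027.
I(r) = log|p(0)| + (inside sum) = 1.7918 + 2.6027 = 4.3944.
Closed form (all zeros inside, monic): I(r) = n·log(r) = 2·log(9) = 4.3944. ✓

I(r) ≈ 4.3944.


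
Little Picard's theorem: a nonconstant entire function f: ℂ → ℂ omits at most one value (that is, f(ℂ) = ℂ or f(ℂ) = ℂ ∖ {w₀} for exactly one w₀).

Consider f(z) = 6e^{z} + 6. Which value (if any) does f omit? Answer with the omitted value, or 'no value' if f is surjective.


Little Picard bounds the complement of f(ℂ) to at most one point.
e^{z} is never zero on ℂ, so 6·e^{z} takes every value in ℂ ∖ {0}. Adding 6 shifts the range to ℂ ∖ {6}. Thus f omits exactly the value 6.

Omitted value: 6.


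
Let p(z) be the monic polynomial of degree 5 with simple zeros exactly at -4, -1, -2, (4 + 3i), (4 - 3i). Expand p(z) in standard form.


The polynomial is p(z) = ∏_{α ∈ S} (z − α), where S = {-4, -1, -2, (4 + 3i), (4 - 3i)}.
Expanding the product yields: p(z) = z^5 -z^4 -17·z^3 + 71·z^2 + 286·z + 200.
Note conjugate pairs combine to real quadratics: (z − (4+3i))(z − (4−3i)) = z² − 8z + 25.
The resulting polynomial has degree 5 and real coefficients as required.

p(z) = z^5 -z^4 -17·z^3 + 71·z^2 + 286·z + 200.


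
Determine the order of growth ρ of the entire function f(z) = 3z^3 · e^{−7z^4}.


M(r) = max_{|z|=r} |3|·|z|^3·|e^{−7z^4}| = 3·r^3 · e^{7r^4} (the factors attain their maxima compatibly on |z|=r). Then log M(r) = log 3 + 3·log r + 7r^4, dominated by the last term, so log log M(r) ~ 4·log r. The polynomial factor 3z^3 contributes only a log r term and does not affect the order. ρ = 4.
Therefore ρ = 4.

Order ρ = 4.


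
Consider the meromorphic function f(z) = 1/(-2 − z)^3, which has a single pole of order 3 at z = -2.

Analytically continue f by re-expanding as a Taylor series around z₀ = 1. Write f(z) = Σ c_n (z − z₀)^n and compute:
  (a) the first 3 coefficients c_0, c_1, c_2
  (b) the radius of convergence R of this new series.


Let w = z − z₀, so z = z₀ + w.
Then -2 − z = -2 − (z₀ + w) = (-2 − z₀) − w = -3 − w.
f(z) = 1/(-3 − w)^3 = (1/(-3)^3) · (1 − w/(-3))^{−3}.
By the binomial series (1−u)^{−3} = Σ_{n≥0} C(n+2, 2) u^n for |u|<1, with u = w/(-3):
  c_n = C(n+2, 2) / (-3)^(n+3).
  c_0 = 1/(-3)^3 = -1/27.
  c_1 = 3/(-3)^4 = 1/27.
  c_2 = 6/(-3)^5 = -2/81.
The series is valid for |w/d| < 1, i.e. |z − z₀| < |d|.
Radius of convergence: R = |-2 − z₀| = |-3| = 3 (distance from z₀ to the singularity z = -2).

c_0 = -1/27, c_1 = 1/27, c_2 = -2/81; R = 3.


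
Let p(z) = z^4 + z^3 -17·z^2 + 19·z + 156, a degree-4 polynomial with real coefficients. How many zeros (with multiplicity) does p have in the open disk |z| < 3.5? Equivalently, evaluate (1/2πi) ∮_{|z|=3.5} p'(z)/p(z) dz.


The zeros of p are: -3, -4, (3 + 2i), (3 - 2i).
Their magnitudes are: 3, 4, 3.606, 3.606.
Zeros with |z| < R = 3.5: -3.
Count = 1.
By the argument principle, (1/2πi) ∮_{|z|=R} p'(z)/p(z) dz equals exactly this count.

Number of zeros inside |z| < 3.5: 1.


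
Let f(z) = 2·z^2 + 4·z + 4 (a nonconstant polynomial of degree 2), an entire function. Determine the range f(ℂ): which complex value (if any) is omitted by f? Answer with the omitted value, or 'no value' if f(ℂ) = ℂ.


Little Picard bounds the complement of f(ℂ) to at most one point.
For every w ∈ ℂ, the equation p(z) − w = 0 is a nonconstant polynomial in z and hence has at least one root by the fundamental theorem of algebra. So p is surjective onto ℂ, omitting no value.

Omitted value: no value.


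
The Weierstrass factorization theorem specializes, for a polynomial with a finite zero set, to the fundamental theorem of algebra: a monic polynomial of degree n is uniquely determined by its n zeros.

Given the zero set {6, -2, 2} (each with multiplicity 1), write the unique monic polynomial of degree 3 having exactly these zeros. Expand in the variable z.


The polynomial is p(z) = ∏_{α ∈ S} (z − α), where S = {6, -2, 2}.
Expanding the product yields: p(z) = z^3 -6·z^2 -4·z + 24.
The resulting polynomial has degree 3 and real coefficients as required.

p(z) = z^3 -6·z^2 -4·z + 24.


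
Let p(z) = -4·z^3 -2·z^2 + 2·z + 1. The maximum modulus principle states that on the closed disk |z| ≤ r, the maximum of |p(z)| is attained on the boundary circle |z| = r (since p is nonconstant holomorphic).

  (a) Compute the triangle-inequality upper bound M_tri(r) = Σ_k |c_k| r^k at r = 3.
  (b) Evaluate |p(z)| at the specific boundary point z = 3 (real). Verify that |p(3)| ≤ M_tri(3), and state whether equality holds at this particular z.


Coefficients: c_0 = 1, c_1 = 2, c_2 = -2, c_3 = -4. Radius r = 3.
Part (a). Triangle bound: M_tri(r) = Σ_k |c_k| r^k
  = |1|·3^0 + |2|·3^1 + |-2|·3^2 + |-4|·3^3
  = 1 + 6 + 18 + 108 = 133.
This bounds M(r) := max_{|z|=r} |p(z)| from above; equality holds iff all terms c_k z^k can be made to align in phase at a single z on |z|=r.
Part (b). At z = 3 (real, on the circle |z| = r):
  p(3) = (1)·3^0 + (2)·3^1 + (-2)·3^2 + (-4)·3^3 = -119.
  |p(3)| = 119.
Check: |p(3)| = 119 ≤ 133 = M_tri(3). ✓ Equality does not hold at z = 3 (the coefficients have mixed signs, so the terms do not all align in phase there).

M_tri(3) = 133; |p(3)| = 119; equality at z=3: no.


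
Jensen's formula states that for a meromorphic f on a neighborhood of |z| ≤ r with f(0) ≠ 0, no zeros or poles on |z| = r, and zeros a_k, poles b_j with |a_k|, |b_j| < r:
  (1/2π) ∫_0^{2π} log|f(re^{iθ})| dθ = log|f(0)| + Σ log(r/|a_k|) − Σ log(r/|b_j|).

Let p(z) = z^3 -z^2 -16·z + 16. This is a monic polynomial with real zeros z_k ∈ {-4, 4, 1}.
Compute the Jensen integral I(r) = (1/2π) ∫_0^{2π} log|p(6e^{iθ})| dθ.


Zeros: -4, 1, 4; r = 6.
Inside |z| < r: -4, 1, 4. Outside (|z| ≥ r): ∅.
p(0) = 16, so log|p(0)| = log(16) = 2.7726.
Apply Jensen: I(r) = log|p(0)| + Σ_k log(r/|z_k|), summed over zeros inside |z| < r.
  log(r/|z_k|) for z_k = -4: log(6/4) = 0.4055
  log(r/|z_k|) for z_k = 4: log(6/4) = 0.4055
  log(r/|z_k|) for z_k = 1: log(6/1) = 1.7918
Sum over inside zeros: 2.6027.
I(r) = log|p(0)| + (inside sum) = 2.7726 + 2.6027 = 5.3753.
Closed form (all zeros inside, monic): I(r) = n·log(r) = 3·log(6) = 5.3753. ✓

I(r) ≈ 5.3753.


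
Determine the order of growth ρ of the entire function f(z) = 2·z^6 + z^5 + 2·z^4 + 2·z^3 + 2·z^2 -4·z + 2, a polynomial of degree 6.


|f(z)| ≤ Σ|c_k|·r^k = O(r^6) as r → ∞. Polynomial growth is O(e^{r^ε}) for every ε > 0 (since r^6/e^{r^ε} → 0), so ρ ≤ ε for all ε > 0, i.e. ρ = 0. Every nonconstant polynomial has order 0.
Therefore ρ = 0.

Order ρ = 0.


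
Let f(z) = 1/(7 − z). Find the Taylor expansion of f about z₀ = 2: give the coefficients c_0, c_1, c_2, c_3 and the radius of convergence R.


Let w = z − z₀, so z = z₀ + w.
Then 7 − z = 7 − (z₀ + w) = (7 − z₀) − w = 5 − w.
f(z) = 1/(5 − w) = (1/(5)) · 1/(1 − w/(5)) = Σ_{n≥0} w^n / (5)^(n+1).
So c_n = 1/(5)^(n+1):
  c_0 = 1/(5)^1 = 1/5.
  c_1 = 1/(5)^2 = 1/25.
  c_2 = 1/(5)^3 = 1/125.
  c_3 = 1/(5)^4 = 1/625.
The series is valid for |w/d| < 1, i.e. |z − z₀| < |d|.
Radius of convergence: R = |7 − z₀| = |5| = 5 (distance from z₀ to the singularity z = 7).

c_0 = 1/5, c_1 = 1/25, c_2 = 1/125, c_3 = 1/625; R = 5.


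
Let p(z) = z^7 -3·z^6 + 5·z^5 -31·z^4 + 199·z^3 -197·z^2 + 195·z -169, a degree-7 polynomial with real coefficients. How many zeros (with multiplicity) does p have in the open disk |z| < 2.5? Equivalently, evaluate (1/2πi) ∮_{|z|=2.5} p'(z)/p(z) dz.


The zeros of p are: 1, (0 + 1i), (0 - 1i), (-2 + 3i), (-2 - 3i), (3 + 2i), (3 - 2i).
Their magnitudes are: 1, 1, 1, 3.606, 3.606, 3.606, 3.606.
Zeros with |z| < R = 2.5: 1, (0 + 1i), (0 - 1i).
Count = 3.
By the argument principle, (1/2πi) ∮_{|z|=R} p'(z)/p(z) dz equals exactly this count.

Number of zeros inside |z| < 2.5: 3.


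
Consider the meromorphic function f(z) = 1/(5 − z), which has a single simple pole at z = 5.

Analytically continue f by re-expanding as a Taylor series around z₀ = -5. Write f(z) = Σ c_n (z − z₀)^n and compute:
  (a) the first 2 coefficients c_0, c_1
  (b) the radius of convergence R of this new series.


Let w = z − z₀, so z = z₀ + w.
Then 5 − z = 5 − (z₀ + w) = (5 − z₀) − w = 10 − w.
f(z) = 1/(10 − w) = (1/(10)) · 1/(1 − w/(10)) = Σ_{n≥0} w^n / (10)^(n+1).
So c_n = 1/(10)^(n+1):
  c_0 = 1/(10)^1 = 1/10.
  c_1 = 1/(10)^2 = 1/100.
The series is valid for |w/d| < 1, i.e. |z − z₀| < |d|.
Radius of convergence: R = |5 − z₀| = |10| = 10 (distance from z₀ to the singularity z = 5).

c_0 = 1/10, c_1 = 1/100; R = 10.


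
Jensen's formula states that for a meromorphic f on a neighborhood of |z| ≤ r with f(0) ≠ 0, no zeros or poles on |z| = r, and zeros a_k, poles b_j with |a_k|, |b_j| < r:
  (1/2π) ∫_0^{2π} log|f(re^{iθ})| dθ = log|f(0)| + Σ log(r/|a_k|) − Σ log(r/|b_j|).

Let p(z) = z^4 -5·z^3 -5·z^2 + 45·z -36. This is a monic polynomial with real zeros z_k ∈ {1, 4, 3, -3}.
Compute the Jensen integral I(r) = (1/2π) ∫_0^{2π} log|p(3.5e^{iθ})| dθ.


Zeros: -3, 1, 3, 4; r = 3.5.
Inside |z| < r: -3, 1, 3. Outside (|z| ≥ r): 4.
p(0) = -36, so log|p(0)| = log(36) = 3.5835.
Apply Jensen: I(r) = log|p(0)| + Σ_k log(r/|z_k|), summed over zeros inside |z| < r.
  log(r/|z_k|) for z_k = 1: log(3.5/1) = 1.2528
  log(r/|z_k|) for z_k = 3: log(3.5/3) = 0.1542
  log(r/|z_k|) for z_k = -3: log(3.5/3) = 0.1542
  Outside zeros (4) contribute nothing to the Jensen sum.
Sum over inside zeros: 1.5611.
I(r) = log|p(0)| + (inside sum) = 3.5835 + 1.5611 = 5.1446.
Note: since some zeros are outside |z| ≤ r, the simplified n·log(r) form does NOT apply — only the inside zeros contribute.

I(r) ≈ 5.1446.


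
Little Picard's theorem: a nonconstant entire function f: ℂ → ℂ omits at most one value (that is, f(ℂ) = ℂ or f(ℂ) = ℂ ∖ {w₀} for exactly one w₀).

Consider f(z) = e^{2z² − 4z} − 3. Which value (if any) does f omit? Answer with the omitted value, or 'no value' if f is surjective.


Little Picard bounds the complement of f(ℂ) to at most one point.
The exponent g(z) = 2z² − 4z is a nonconstant polynomial, hence surjective onto ℂ. So e^{g(z)} takes every value in {e^w : w ∈ ℂ} = ℂ ∖ {0}. Adding -3 shifts the range to ℂ ∖ {-3}. f omits exactly -3.

Omitted value: -3.


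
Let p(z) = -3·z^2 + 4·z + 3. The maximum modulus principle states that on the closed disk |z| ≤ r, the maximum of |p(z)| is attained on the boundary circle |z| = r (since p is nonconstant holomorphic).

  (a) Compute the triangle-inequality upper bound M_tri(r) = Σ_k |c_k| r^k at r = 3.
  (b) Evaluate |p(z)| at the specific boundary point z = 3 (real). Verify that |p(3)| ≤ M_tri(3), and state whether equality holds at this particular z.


Coefficients: c_0 = 3, c_1 = 4, c_2 = -3. Radius r = 3.
Part (a). Triangle bound: M_tri(r) = Σ_k |c_k| r^k
  = |3|·3^0 + |4|·3^1 + |-3|·3^2
  = 3 + 12 + 27 = 42.
This bounds M(r) := max_{|z|=r} |p(z)| from above; equality holds iff all terms c_k z^k can be made to align in phase at a single z on |z|=r.
Part (b). At z = 3 (real, on the circle |z| = r):
  p(3) = (3)·3^0 + (4)·3^1 + (-3)·3^2 = -12.
  |p(3)| = 12.
Check: |p(3)| = 12 ≤ 42 = M_tri(3). ✓ Equality does not hold at z = 3 (the coefficients have mixed signs, so the terms do not all align in phase there).

M_tri(3) = 42; |p(3)| = 12; equality at z=3: no.


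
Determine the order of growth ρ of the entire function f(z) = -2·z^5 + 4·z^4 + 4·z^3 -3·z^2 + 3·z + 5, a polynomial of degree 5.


|f(z)| ≤ Σ|c_k|·r^k = O(r^5) as r → ∞. Polynomial growth is O(e^{r^ε}) for every ε > 0 (since r^5/e^{r^ε} → 0), so ρ ≤ ε for all ε > 0, i.e. ρ = 0. Every nonconstant polynomial has order 0.
Therefore ρ = 0.

Order ρ = 0.


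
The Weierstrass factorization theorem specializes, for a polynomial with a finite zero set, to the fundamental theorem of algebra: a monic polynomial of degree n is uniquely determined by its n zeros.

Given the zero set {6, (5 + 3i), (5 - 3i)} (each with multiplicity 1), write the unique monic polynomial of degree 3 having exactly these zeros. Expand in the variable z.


The polynomial is p(z) = ∏_{α ∈ S} (z − α), where S = {6, (5 + 3i), (5 - 3i)}.
Expanding the product yields: p(z) = z^3 -16·z^2 + 94·z -204.
Note conjugate pairs combine to real quadratics: (z − (5+3i))(z − (5−3i)) = z² − 10z + 34.
The resulting polynomial has degree 3 and real coefficients as required.

p(z) = z^3 -16·z^2 + 94·z -204.


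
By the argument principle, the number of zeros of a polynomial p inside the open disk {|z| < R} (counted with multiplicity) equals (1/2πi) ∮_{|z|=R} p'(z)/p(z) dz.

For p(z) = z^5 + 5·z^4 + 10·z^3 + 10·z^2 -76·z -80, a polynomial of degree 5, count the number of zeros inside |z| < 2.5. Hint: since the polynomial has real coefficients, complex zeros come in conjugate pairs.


The zeros of p are: 2, -1, (-1 + 3i), (-1 - 3i), -4.
Their magnitudes are: 2, 1, 3.162, 3.162, 4.
Zeros with |z| < R = 2.5: 2, -1.
Count = 2.
By the argument principle, (1/2πi) ∮_{|z|=R} p'(z)/p(z) dz equals exactly this count.

Number of zeros inside |z| < 2.5: 2.


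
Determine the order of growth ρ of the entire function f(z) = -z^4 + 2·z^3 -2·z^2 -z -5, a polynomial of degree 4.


|f(z)| ≤ Σ|c_k|·r^k = O(r^4) as r → ∞. Polynomial growth is O(e^{r^ε}) for every ε > 0 (since r^4/e^{r^ε} → 0), so ρ ≤ ε for all ε > 0, i.e. ρ = 0. Every nonconstant polynomial has order 0.
Therefore ρ = 0.

Order ρ = 0.


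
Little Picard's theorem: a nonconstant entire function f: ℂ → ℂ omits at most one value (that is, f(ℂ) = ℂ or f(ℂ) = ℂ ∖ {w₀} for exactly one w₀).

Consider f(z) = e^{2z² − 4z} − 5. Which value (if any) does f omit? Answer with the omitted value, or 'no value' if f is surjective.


Little Picard bounds the complement of f(ℂ) to at most one point.
The exponent g(z) = 2z² − 4z is a nonconstant polynomial, hence surjective onto ℂ. So e^{g(z)} takes every value in {e^w : w ∈ ℂ} = ℂ ∖ {0}. Adding -5 shifts the range to ℂ ∖ {-5}. f omits exactly -5.

Omitted value: -5.


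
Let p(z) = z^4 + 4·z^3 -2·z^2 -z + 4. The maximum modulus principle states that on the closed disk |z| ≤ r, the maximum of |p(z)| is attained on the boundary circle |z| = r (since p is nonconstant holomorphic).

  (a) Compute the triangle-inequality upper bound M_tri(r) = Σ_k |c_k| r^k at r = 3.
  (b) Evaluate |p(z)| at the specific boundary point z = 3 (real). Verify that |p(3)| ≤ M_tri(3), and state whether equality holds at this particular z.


Coefficients: c_0 = 4, c_1 = -1, c_2 = -2, c_3 = 4, c_4 = 1. Radius r = 3.
Part (a). Triangle bound: M_tri(r) = Σ_k |c_k| r^k
  = |4|·3^0 + |-1|·3^1 + |-2|·3^2 + |4|·3^3 + |1|·3^4
  = 4 + 3 + 18 + 108 + 81 = 214.
This bounds M(r) := max_{|z|=r} |p(z)| from above; equality holds iff all terms c_k z^k can be made to align in phase at a single z on |z|=r.
Part (b). At z = 3 (real, on the circle |z| = r):
  p(3) = (4)·3^0 + (-1)·3^1 + (-2)·3^2 + (4)·3^3 + (1)·3^4 = 172.
  |p(3)| = 172.
Check: |p(3)| = 172 ≤ 214 = M_tri(3). ✓ Equality does not hold at z = 3 (the coefficients have mixed signs, so the terms do not all align in phase there).

M_tri(3) = 214; |p(3)| = 172; equality at z=3: no.


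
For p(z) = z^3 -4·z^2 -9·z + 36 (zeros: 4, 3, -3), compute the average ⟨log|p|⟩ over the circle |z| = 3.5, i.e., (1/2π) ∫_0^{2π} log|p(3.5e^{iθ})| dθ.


Zeros: -3, 3, 4; r = 3.5.
Inside |z| < r: -3, 3. Outside (|z| ≥ r): 4.
p(0) = 36, so log|p(0)| = log(36) = 3.5835.
Apply Jensen: I(r) = log|p(0)| + Σ_k log(r/|z_k|), summed over zeros inside |z| < r.
  log(r/|z_k|) for z_k = 3: log(3.5/3) = 0.1542
  log(r/|z_k|) for z_k = -3: log(3.5/3) = 0.1542
  Outside zeros (4) contribute nothing to the Jensen sum.
Sum over inside zeros: 0.3083.
I(r) = log|p(0)| + (inside sum) = 3.5835 + 0.3083 = 3.8918.
Note: since some zeros are outside |z| ≤ r, the simplified n·log(r) form does NOT apply — only the inside zeros contribute.

I(r) ≈ 3.8918.


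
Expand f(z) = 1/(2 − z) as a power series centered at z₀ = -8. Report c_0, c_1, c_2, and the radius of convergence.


Let w = z − z₀, so z = z₀ + w.
Then 2 − z = 2 − (z₀ + w) = (2 − z₀) − w = 10 − w.
f(z) = 1/(10 − w) = (1/(10)) · 1/(1 − w/(10)) = Σ_{n≥0} w^n / (10)^(n+1).
So c_n = 1/(10)^(n+1):
  c_0 = 1/(10)^1 = 1/10.
  c_1 = 1/(10)^2 = 1/100.
  c_2 = 1/(10)^3 = 1/1000.
The series is valid for |w/d| < 1, i.e. |z − z₀| < |d|.
Radius of convergence: R = |2 − z₀| = |10| = 10 (distance from z₀ to the singularity z = 2).

c_0 = 1/10, c_1 = 1/100, c_2 = 1/1000; R = 10.


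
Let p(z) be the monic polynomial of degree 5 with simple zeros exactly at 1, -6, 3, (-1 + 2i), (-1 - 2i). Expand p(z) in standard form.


The polynomial is p(z) = ∏_{α ∈ S} (z − α), where S = {1, -6, 3, (-1 + 2i), (-1 - 2i)}.
Expanding the product yields: p(z) = z^5 + 4·z^4 -12·z^3 -14·z^2 -69·z + 90.
Note conjugate pairs combine to real quadratics: (z − (-1+2i))(z − (-1−2i)) = z² + 2z + 5.
The resulting polynomial has degree 5 and real coefficients as required.

p(z) = z^5 + 4·z^4 -12·z^3 -14·z^2 -69·z + 90.


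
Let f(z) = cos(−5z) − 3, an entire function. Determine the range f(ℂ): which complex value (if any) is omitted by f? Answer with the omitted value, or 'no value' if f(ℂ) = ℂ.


Little Picard bounds the complement of f(ℂ) to at most one point.
cos is entire and surjective onto ℂ: for every w ∈ ℂ, cos(ζ) = w has a solution ζ ∈ ℂ (e.g., via the complex inverse arccos). With ζ = −5z this gives z = ζ/(-5). Then 1·cos(−5z) takes every value in 1·ℂ = ℂ, and adding -3 is a bijection of ℂ. So f is surjective and omits no value. (Note: only on the real line is cos bounded by [−1, 1].)

Omitted value: no value.


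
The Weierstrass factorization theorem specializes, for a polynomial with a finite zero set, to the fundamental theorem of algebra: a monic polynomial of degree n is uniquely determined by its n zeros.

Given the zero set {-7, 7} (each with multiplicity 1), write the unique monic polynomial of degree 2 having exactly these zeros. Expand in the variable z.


The polynomial is p(z) = ∏_{α ∈ S} (z − α), where S = {-7, 7}.
Expanding the product yields: p(z) = z^2 -49.
The resulting polynomial has degree 2 and real coefficients as required.

p(z) = z^2 -49.


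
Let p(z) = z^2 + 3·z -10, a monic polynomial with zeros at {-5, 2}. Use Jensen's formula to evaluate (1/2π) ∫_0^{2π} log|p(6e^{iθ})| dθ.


Zeros: -5, 2; r = 6.
Inside |z| < r: -5, 2. Outside (|z| ≥ r): ∅.
p(0) = -10, so log|p(0)| = log(10) = 2.3026.
Apply Jensen: I(r) = log|p(0)| + Σ_k log(r/|z_k|), summed over zeros inside |z| < r.
  log(r/|z_k|) for z_k = -5: log(6/5) = 0.1823
  log(r/|z_k|) for z_k = 2: log(6/2) = 1.0986
Sum over inside zeros: 1.2809.
I(r) = log|p(0)| + (inside sum) = 2.3026 + 1.2809 = 3.5835.
Closed form (all zeros inside, monic): I(r) = n·log(r) = 2·log(6) = 3.5835. ✓

I(r) ≈ 3.5835.


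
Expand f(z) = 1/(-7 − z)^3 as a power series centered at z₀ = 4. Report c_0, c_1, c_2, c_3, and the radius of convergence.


Let w = z − z₀, so z = z₀ + w.
Then -7 − z = -7 − (z₀ + w) = (-7 − z₀) − w = -11 − w.
f(z) = 1/(-11 − w)^3 = (1/(-11)^3) · (1 − w/(-11))^{−3}.
By the binomial series (1−u)^{−3} = Σ_{n≥0} C(n+2, 2) u^n for |u|<1, with u = w/(-11):
  c_n = C(n+2, 2) / (-11)^(n+3).
  c_0 = 1/(-11)^3 = -1/1331.
  c_1 = 3/(-11)^4 = 3/14641.
  c_2 = 6/(-11)^5 = -6/161051.
  c_3 = 10/(-11)^6 = 10/1771561.
The series is valid for |w/d| < 1, i.e. |z − z₀| < |d|.
Radius of convergence: R = |-7 − z₀| = |-11| = 11 (distance from z₀ to the singularity z = -7).

c_0 = -1/1331, c_1 = 3/14641, c_2 = -6/161051, c_3 = 10/1771561; R = 11.


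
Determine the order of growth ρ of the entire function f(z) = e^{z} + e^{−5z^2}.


Each summand is entire of order 1 and 2 respectively (as in the single-exponential case). The order of a sum is at most the max of the orders, so ρ ≤ 2. For the lower bound: on |z|=r choose arg z so that -5z^2 is real positive; then |e^{-5z^2}| = e^{5r^2} while |e^{1z}| ≤ e^{1r^1} = o(e^{5r^2}). So |f| ≥ e^{5r^2}(1 − o(1)) and ρ ≥ 2. Hence ρ = max(1, 2) = 2.
Therefore ρ = 2.

Order ρ = 2.


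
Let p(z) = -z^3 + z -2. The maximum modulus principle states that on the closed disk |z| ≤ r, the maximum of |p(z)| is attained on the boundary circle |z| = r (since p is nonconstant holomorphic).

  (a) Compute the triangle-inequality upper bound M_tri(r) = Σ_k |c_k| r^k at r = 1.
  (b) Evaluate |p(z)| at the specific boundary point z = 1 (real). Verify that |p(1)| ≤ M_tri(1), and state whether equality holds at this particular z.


Coefficients: c_0 = -2, c_1 = 1, c_2 = 0, c_3 = -1. Radius r = 1.
Part (a). Triangle bound: M_tri(r) = Σ_k |c_k| r^k
  = |-2|·1^0 + |1|·1^1 + |0|·1^2 + |-1|·1^3
  = 2 + 1 + 0 + 1 = 4.
This bounds M(r) := max_{|z|=r} |p(z)| from above; equality holds iff all terms c_k z^k can be made to align in phase at a single z on |z|=r.
Part (b). At z = 1 (real, on the circle |z| = r):
  p(1) = (-2)·1^0 + (1)·1^1 + (0)·1^2 + (-1)·1^3 = -2.
  |p(1)| = 2.
Check: |p(1)| = 2 ≤ 4 = M_tri(1). ✓ Equality does not hold at z = 1 (the coefficients have mixed signs, so the terms do not all align in phase there).

M_tri(1) = 4; |p(1)| = 2; equality at z=1: no.


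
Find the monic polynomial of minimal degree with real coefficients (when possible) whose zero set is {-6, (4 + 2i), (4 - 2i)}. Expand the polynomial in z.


The polynomial is p(z) = ∏_{α ∈ S} (z − α), where S = {-6, (4 + 2i), (4 - 2i)}.
Expanding the product yields: p(z) = z^3 -2·z^2 -28·z + 120.
Note conjugate pairs combine to real quadratics: (z − (4+2i))(z − (4−2i)) = z² − 8z + 20.
The resulting polynomial has degree 3 and real coefficients as required.

p(z) = z^3 -2·z^2 -28·z + 120.


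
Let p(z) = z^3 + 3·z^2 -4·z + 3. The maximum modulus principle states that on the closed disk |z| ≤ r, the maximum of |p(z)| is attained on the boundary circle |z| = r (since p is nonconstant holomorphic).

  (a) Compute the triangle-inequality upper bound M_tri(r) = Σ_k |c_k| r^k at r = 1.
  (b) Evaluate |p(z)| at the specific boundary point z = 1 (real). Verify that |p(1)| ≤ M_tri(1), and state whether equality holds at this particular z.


Coefficients: c_0 = 3, c_1 = -4, c_2 = 3, c_3 = 1. Radius r = 1.
Part (a). Triangle bound: M_tri(r) = Σ_k |c_k| r^k
  = |3|·1^0 + |-4|·1^1 + |3|·1^2 + |1|·1^3
  = 3 + 4 + 3 + 1 = 11.
This bounds M(r) := max_{|z|=r} |p(z)| from above; equality holds iff all terms c_k z^k can be made to align in phase at a single z on |z|=r.
Part (b). At z = 1 (real, on the circle |z| = r):
  p(1) = (3)·1^0 + (-4)·1^1 + (3)·1^2 + (1)·1^3 = 3.
  |p(1)| = 3.
Check: |p(1)| = 3 ≤ 11 = M_tri(1). ✓ Equality does not hold at z = 1 (the coefficients have mixed signs, so the terms do not all align in phase there).

M_tri(1) = 11; |p(1)| = 3; equality at z=1: no.


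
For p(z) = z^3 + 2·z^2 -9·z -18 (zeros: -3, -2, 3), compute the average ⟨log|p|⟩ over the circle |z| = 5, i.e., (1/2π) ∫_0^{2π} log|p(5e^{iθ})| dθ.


Zeros: -3, -2, 3; r = 5.
Inside |z| < r: -3, -2, 3. Outside (|z| ≥ r): ∅.
p(0) = -18, so log|p(0)| = log(18) = 2.8904.
Apply Jensen: I(r) = log|p(0)| + Σ_k log(r/|z_k|), summed over zeros inside |z| < r.
  log(r/|z_k|) for z_k = -3: log(5/3) = 0.5108
  log(r/|z_k|) for z_k = -2: log(5/2) = 0.9163
  log(r/|z_k|) for z_k = 3: log(5/3) = 0.5108
Sum over inside zeros: 1.9379.
I(r) = log|p(0)| + (inside sum) = 2.8904 + 1.9379 = 4.8283.
Closed form (all zeros inside, monic): I(r) = n·log(r) = 3·log(5) = 4.8283. ✓

I(r) ≈ 4.8283.


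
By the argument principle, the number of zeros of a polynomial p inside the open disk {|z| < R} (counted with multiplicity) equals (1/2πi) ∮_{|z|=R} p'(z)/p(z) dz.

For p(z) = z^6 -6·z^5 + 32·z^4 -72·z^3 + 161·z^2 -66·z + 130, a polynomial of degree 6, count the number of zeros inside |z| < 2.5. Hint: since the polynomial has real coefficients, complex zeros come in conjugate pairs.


The zeros of p are: (2 + 3i), (2 - 3i), (1 + 3i), (1 - 3i), (0 + 1i), (0 - 1i).
Their magnitudes are: 3.606, 3.606, 3.162, 3.162, 1, 1.
Zeros with |z| < R = 2.5: (0 + 1i), (0 - 1i).
Count = 2.
By the argument principle, (1/2πi) ∮_{|z|=R} p'(z)/p(z) dz equals exactly this count.

Number of zeros inside |z| < 2.5: 2.


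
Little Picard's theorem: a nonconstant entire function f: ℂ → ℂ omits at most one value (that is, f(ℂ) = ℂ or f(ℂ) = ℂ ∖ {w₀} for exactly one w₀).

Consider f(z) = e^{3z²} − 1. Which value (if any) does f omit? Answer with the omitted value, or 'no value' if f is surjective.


Little Picard bounds the complement of f(ℂ) to at most one point.
The exponent g(z) = 3z² is a nonconstant polynomial, hence surjective onto ℂ. So e^{g(z)} takes every value in {e^w : w ∈ ℂ} = ℂ ∖ {0}. Adding -1 shifts the range to ℂ ∖ {-1}. f omits exactly -1.

Omitted value: -1.


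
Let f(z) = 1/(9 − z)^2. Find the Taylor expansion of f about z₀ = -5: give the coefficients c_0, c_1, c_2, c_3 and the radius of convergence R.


Let w = z − z₀, so z = z₀ + w.
Then 9 − z = 9 − (z₀ + w) = (9 − z₀) − w = 14 − w.
f(z) = 1/(14 − w)^2 = (1/(14)^2) · (1 − w/(14))^{−2}.
By the binomial series (1−u)^{−2} = Σ_{n≥0} C(n+1, 1) u^n for |u|<1, with u = w/(14):
  c_n = C(n+1, 1) / (14)^(n+2).
  c_0 = 1/(14)^2 = 1/196.
  c_1 = 2/(14)^3 = 1/1372.
  c_2 = 3/(14)^4 = 3/38416.
  c_3 = 4/(14)^5 = 1/134456.
The series is valid for |w/d| < 1, i.e. |z − z₀| < |d|.
Radius of convergence: R = |9 − z₀| = |14| = 14 (distance from z₀ to the singularity z = 9).

c_0 = 1/196, c_1 = 1/1372, c_2 = 3/38416, c_3 = 1/134456; R = 14.


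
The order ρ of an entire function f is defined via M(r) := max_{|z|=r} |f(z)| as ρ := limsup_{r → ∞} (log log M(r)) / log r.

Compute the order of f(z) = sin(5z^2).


Write sin(w) = (e^{iw} ± e^{−iw})/(2 or 2i), so |sin(w)| ≤ e^{|w|}. With w = 5z^2, |w| ≤ 5r^2 + 0 on |z|=r, giving M(r) ≤ e^{5r^2 + 0} and ρ ≤ 2. For the lower bound, choose z on |z|=r with 5z^2 purely imaginary of modulus 5r^2; then |sin(5z^2)| grows like e^{5r^2}/2, so ρ ≥ 2. Hence ρ = 2.
Therefore ρ = 2.

Order ρ = 2.
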